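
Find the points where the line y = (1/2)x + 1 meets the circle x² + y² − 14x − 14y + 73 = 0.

(4, 3) and (12, 7)

Substitute y = (2 + x)/2:
5x² − 80x + 240 = 0  ⟹  x² − 16x + 48 = 0
x = 12 or x = 4, giving (12, 7) and (4, 3).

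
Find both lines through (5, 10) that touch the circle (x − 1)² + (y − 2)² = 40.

3x + y = 25 and x − 3y = −25

Write the tangent as mx − y + (10 − m·(5)) = 0 and set its distance from the centre to 2√10:
(−4m − (−8))² = 40(m² + 1)
3m² + 8m − 3 = 0, so m = −3 or m = 1/3.
Through (5, 10) these give 3x + y = 25 and x − 3y = −25.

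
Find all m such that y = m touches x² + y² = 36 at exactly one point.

m = −6 or m = 6

Tangency holds when the distance from the centre (0, 0) to the line equals the radius 6:
|0·0 + 1·0 − m| / √1 = 6
|m| = 6, so m = 6 or m = −6.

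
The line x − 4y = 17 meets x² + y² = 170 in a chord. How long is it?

The distance from (0, 0) to the line is 17/√17, and r² = 170.
Chord = 2√(r² − d²) = 2·√(153) = 6√17.

6√17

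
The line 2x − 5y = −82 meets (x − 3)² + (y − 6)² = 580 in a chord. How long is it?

8√29

The distance from (3, 6) to the line is 58/√29, and r² = 580.
Half the chord is √(r² − d²) = √(464), so the full chord is 8√29.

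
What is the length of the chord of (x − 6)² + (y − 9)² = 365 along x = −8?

26

The line gives x = −8. Substituting into the circle:
y² − 18y − 88 = 0
y = 22 or y = −4, giving (−8, 22) and (−8, −4).
Chord length = distance between (−8, 22) and (−8, −4) = √676 = 26.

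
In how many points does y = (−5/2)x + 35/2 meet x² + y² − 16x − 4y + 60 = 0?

2

Centre (8, 2), r² = 8. Distance² from centre to line = (9)²/29 = 81/29.
Since d² < r², the line cuts the circle twice.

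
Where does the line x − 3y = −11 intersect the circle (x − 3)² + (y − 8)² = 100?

(−5, 2) and (13, 8)

Substitute y = (11 + x)/3:
10x² − 80x − 650 = 0  ⟹  x² − 8x − 65 = 0
x = 13 or x = −5, giving (13, 8) and (−5, 2).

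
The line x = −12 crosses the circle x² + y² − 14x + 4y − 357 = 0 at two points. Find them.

The line gives x = −12. Substituting into the circle:
y² + 4y − 45 = 0
y = 5 or y = −9, giving (−12, 5) and (−12, −9).

(−12, −9) and (−12, 5)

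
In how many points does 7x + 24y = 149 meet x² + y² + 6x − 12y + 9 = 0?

2

Substituting the line into the circle gives 625x² + 3386x − 15527 = 0.
Discriminant = (3386)² − 4·625·(−15527) = 50282496 > 0.
Two real roots: the line is a secant.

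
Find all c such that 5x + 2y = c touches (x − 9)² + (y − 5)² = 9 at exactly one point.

c = 55 ± 3√29

The line touches the circle iff its distance from (9, 5) is 3:
|5·9 + 2·5 − c| / √29 = 3
|c − (55)| = 3√29.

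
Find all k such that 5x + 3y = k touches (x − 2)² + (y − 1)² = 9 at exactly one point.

Tangency holds when the distance from the centre (2, 1) to the line equals the radius 3:
|5·2 + 3·1 − k| / √34 = 3
|k − (13)| = 3√34.

k = 13 ± 3√34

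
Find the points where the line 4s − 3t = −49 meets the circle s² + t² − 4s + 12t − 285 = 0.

(−16, −5) and (−4, 11)

From the line, t = (49 + 4s)/3. Substituting:
25s² + 500s + 1600 = 0  ⟹  s² + 20s + 64 = 0
s = −4 or s = −16, giving (−4, 11) and (−16, −5).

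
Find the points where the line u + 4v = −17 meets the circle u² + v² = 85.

From the line, v = (−17 − u)/4. Substituting:
17u² + 34u − 1071 = 0  ⟹  u² + 2u − 63 = 0
u = 7 or u = −9, giving (7, −6) and (−9, −2).

(−9, −2) and (7, −6)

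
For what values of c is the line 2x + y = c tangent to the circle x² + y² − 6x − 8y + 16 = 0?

c = 10 ± 3√5

The line touches the circle iff its distance from (3, 4) is 3:
|2·3 + 1·4 − c| / √5 = 3
|c − (10)| = 3√5.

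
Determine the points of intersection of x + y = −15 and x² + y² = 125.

(−10, −5) and (−5, −10)

From the line, y = −x − 15. Substituting:
2x² + 30x + 100 = 0  ⟹  x² + 15x + 50 = 0
x = −5 or x = −10, giving (−5, −10) and (−10, −5).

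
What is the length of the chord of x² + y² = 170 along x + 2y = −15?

The distance from (0, 0) to the line is 15/√5, and r² = 170.
Half the chord is √(r² − d²) = √(125), so the full chord is 10√5.

10√5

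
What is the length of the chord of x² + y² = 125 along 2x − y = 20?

6√5

The distance from (0, 0) to the line is 20/√5, and r² = 125.
Chord = 2√(r² − d²) = 2·√(45) = 6√5.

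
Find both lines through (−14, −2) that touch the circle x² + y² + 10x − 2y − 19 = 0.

2x − y = −26 and x + 2y = −18

Let a tangent through (−14, −2) have slope m. Its distance from (−5, 1) must equal 3√5:
[m·(9) − (3)]² = 45(m² + 1)
2m² − 3m − 2 = 0, so m = 2 or m = −1/2.
With m = 2: 2x − y = −26. With m = −1/2: x + 2y = −18.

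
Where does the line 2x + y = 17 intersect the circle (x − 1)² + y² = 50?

Substitute y = −2x + 17:
5x² − 70x + 240 = 0  ⟹  x² − 14x + 48 = 0
x = 8 or x = 6, giving (8, 1) and (6, 5).

(6, 5) and (8, 1)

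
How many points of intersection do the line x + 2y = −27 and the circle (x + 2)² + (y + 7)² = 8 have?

0

Substituting the line into the circle gives 5x² + 42x + 153 = 0.
Δ = 1764 − 3060 = −1296.
No real roots: the line does not meet the circle.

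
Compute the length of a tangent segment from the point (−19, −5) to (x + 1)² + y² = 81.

2√67

The centre is (−1, 0) and r = 9. The square of the distance from P to the centre is 324 + 25 = 349.
The tangent meets the radius at right angles, so tangent² = |PO|² − r² = 349 − 81 = 268.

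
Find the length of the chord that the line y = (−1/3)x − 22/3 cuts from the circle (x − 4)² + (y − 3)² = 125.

√10

From the line, y = (−22 − x)/3. Substituting:
10x² − 10x − 20 = 0  ⟹  x² − x − 2 = 0
x = 2 or x = −1, giving (2, −8) and (−1, −7).
|(2, −8) − (−1, −7)| = √((3)² + (−1)²) = √10.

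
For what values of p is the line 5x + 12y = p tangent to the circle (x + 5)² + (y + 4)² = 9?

For a tangent, require d(centre, line) = r = 3.
|5·(−5) + 12·(−4) − p| / √169 = 3
|p − (−73)| = 3·13, so p = −34 or p = −112.

p = −112 or p = −34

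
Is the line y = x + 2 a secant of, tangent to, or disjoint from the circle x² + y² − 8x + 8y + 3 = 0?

d² = (1·4 − 1·(−4) − (−2))²/2 = 50; r² = 29.
Since d² > r², the line lies outside the circle.

disjoint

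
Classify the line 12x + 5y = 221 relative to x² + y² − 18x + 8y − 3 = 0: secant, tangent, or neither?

neither

Substituting the line into the circle gives 169x² − 6234x + 57606 = 0.
Δ = 38862756 − 38941656 = −78900.
No real roots: the line does not meet the circle.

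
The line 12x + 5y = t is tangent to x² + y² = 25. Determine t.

t = −65 or t = 65

For a tangent, require d(centre, line) = r = 5.
|12·0 + 5·0 − t| / √169 = 5
|t| = 5·13, so t = 65 or t = −65.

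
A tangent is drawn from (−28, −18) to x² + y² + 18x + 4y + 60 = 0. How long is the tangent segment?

4√37

The centre is (−9, −2) and r = 5. The square of the distance from P to the centre is 361 + 256 = 617.
Power of the point: PT² = |PO|² − r² = 592, so PT = 4√37.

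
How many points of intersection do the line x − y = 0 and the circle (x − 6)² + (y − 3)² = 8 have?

2

Substituting the line into the circle gives 2x² − 18x + 37 = 0.
Discriminant = (−18)² − 4·2·(37) = 28 > 0.
Two real roots: the line is a secant.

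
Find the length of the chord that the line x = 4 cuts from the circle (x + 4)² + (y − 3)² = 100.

12

Centre (−4, 3), r² = 100. Perpendicular distance d from centre to line = |−8| / √1 = 8.
Half the chord is √(r² − d²) = √(36), so the full chord is 12.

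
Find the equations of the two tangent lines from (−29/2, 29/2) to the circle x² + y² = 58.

7x + 3y = −58 and 3x + 7y = 58

A line y − (29/2) = m(x − (−29/2)) is tangent when its distance from (0, 0) is √58:
(29/2m − (−29/2))² = 58(m² + 1)
21m² + 58m + 21 = 0, so m = −7/3 or m = −3/7.
With m = −7/3: 7x + 3y = −58. With m = −3/7: 3x + 7y = 58.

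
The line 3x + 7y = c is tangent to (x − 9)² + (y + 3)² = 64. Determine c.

c = 6 ± 8√58

For a tangent, require d(centre, line) = r = 8.
|3·9 + 7·(−3) − c| / √58 = 8
|c − (6)| = 8√58.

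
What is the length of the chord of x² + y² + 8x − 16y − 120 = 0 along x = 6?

20

The line gives x = 6. Substituting into the circle:
y² − 16y − 36 = 0
y = 18 or y = −2, giving (6, 18) and (6, −2).
Chord length = distance between (6, 18) and (6, −2) = √400 = 20.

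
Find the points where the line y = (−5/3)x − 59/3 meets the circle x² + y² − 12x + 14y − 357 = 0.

From the line, y = (−59 − 5x)/3. Substituting:
34x² + 272x − 2210 = 0  ⟹  x² + 8x − 65 = 0
x = 5 or x = −13, giving (5, −28) and (−13, 2).

(−13, 2) and (5, −28)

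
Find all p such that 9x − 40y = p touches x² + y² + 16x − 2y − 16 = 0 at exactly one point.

p = −481 or p = 257

The line touches the circle iff its distance from (−8, 1) is 9:
|9·(−8) − 40·1 − p| / √1681 = 9
|p − (−112)| = 9·41, so p = 257 or p = −481.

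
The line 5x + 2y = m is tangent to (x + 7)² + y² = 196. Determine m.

The line touches the circle iff its distance from (−7, 0) is 14:
|5·(−7) + 2·0 − m| / √29 = 14
|m − (−35)| = 14√29.

m = −35 ± 14√29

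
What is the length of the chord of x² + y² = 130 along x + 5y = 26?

Centre (0, 0), r² = 130. Perpendicular distance d from centre to line = |−26| / √26 = 26/√26.
Half the chord is √(r² − d²) = √(104), so the full chord is 4√26.

4√26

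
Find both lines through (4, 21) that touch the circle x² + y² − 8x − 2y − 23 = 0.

3x + y = 33 and 3x − y = −9

Let a tangent through (4, 21) have slope m. Its distance from (4, 1) must equal 2√10:
[m·(0) − (−20)]² = 40(m² + 1)
m² − 9 = 0, so m = −3 or m = 3.
Through (4, 21) these give 3x + y = 33 and 3x − y = −9.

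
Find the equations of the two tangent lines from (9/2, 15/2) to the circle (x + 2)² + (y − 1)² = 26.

x − 5y = −33 and 5x − y = 15

A line y − (15/2) = m(x − (9/2)) is tangent when its distance from (−2, 1) is √26:
[m·(−13/2) − (−13/2)]² = 26(m² + 1)
5m² − 26m + 5 = 0, so m = 1/5 or m = 5.
Through (9/2, 15/2) these give x − 5y = −33 and 5x − y = 15.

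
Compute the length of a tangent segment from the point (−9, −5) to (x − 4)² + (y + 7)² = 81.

With centre O = (4, −7), |OP|² = 173 and r² = 81.
By the tangent–radius right angle, tangent length = √(|PO|² − r²) = √92 = 2√23.

2√23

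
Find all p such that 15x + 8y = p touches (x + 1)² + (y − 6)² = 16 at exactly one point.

For a tangent, require d(centre, line) = r = 4.
|15·(−1) + 8·6 − p| / √289 = 4
|p − (33)| = 4·17, so p = 101 or p = −35.

p = −35 or p = 101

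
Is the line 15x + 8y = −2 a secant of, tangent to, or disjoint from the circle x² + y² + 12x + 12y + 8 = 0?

d² = (15·(−6) + 8·(−6) − (−2))²/289 = 64; r² = 64.
Since d² = r², the line is tangent.

tangent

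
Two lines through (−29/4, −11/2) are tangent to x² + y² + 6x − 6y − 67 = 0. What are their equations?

6x + 7y = −82 and 2x + 9y = −64

Let a tangent through (−29/4, −11/2) have slope m. Its distance from (−3, 3) must equal √85:
(17/4m − (17/2))² = 85(m² + 1)
63m² + 68m + 12 = 0, so m = −6/7 or m = −2/9.
With m = −6/7: 6x + 7y = −82. With m = −2/9: 2x + 9y = −64.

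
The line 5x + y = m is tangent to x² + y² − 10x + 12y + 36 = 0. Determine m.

m = 19 ± 5√26

Tangency holds when the distance from the centre (5, −6) to the line equals the radius 5:
|5·5 + 1·(−6) − m| / √26 = 5
|m − (19)| = 5√26.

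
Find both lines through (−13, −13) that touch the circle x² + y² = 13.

2x − 3y = 13 and 3x − 2y = −13

Write the tangent as mx − y + (−13 − m·(−13)) = 0 and set its distance from the centre to √13:
(13m − (13))² = 13(m² + 1)
6m² − 13m + 6 = 0, so m = 2/3 or m = 3/2.
With m = 2/3: 2x − 3y = 13. With m = 3/2: 3x − 2y = −13.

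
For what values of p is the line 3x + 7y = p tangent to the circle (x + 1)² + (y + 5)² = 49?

The line touches the circle iff its distance from (−1, −5) is 7:
|3·(−1) + 7·(−5) − p| / √58 = 7
|p − (−38)| = 7√58.

p = −38 ± 7√58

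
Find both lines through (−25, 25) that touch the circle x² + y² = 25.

Write the tangent as mx − y + (25 − m·(−25)) = 0 and set its distance from the centre to 5:
(25m − (−25))² = 25(m² + 1)
12m² + 25m + 12 = 0, so m = −4/3 or m = −3/4.
Through (−25, 25) these give 4x + 3y = −25 and 3x + 4y = 25.

4x + 3y = −25 and 3x + 4y = 25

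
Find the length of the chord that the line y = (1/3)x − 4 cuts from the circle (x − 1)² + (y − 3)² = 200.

Centre (1, 3), r² = 200. Perpendicular distance d from centre to line = |−20| / √10 = 20/√10.
Chord = 2√(r² − d²) = 2·√(160) = 8√10.

8√10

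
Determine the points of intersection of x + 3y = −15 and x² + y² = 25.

(−3, −4) and (0, −5)

From the line, y = (−15 − x)/3. Substituting:
10x² + 30x = 0  ⟹  x² + 3x = 0
x = 0 or x = −3, giving (0, −5) and (−3, −4).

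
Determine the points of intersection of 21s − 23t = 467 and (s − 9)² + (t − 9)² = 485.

Substitute t = (−467 + 21s)/23:
970s² − 37830s + 240560 = 0  ⟹  s² − 39s + 248 = 0
s = 31 or s = 8, giving (31, 8) and (8, −13).

(8, −13) and (31, 8)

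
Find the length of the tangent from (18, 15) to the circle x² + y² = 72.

With centre O = (0, 0), |OP|² = 549 and r² = 72.
By the tangent–radius right angle, tangent length = √(|PO|² − r²) = √477 = 3√53.

3√53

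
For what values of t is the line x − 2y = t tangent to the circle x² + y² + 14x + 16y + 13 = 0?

t = 9 ± 10√5

For a tangent, require d(centre, line) = r = 10.
|1·(−7) − 2·(−8) − t| / √5 = 10
|t − (9)| = 10√5.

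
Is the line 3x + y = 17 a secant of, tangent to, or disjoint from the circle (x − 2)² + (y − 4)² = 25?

secant

Substituting the line into the circle gives 10x² − 82x + 148 = 0.
Discriminant = (−82)² − 4·10·(148) = 804 > 0.
Two real roots: the line is a secant.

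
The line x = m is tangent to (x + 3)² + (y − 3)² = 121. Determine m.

m = −14 or m = 8

Tangency holds when the distance from the centre (−3, 3) to the line equals the radius 11:
|1·(−3) + 0·3 − m| / √1 = 11
|m − (−3)| = 11, so m = 8 or m = −14.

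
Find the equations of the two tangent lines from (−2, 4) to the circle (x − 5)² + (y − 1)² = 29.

5x + 2y = −2 and 2x − 5y = −24

Write the tangent as mx − y + (4 − m·(−2)) = 0 and set its distance from the centre to √29:
(7m − (−3))² = 29(m² + 1)
10m² + 21m − 10 = 0, so m = −5/2 or m = 2/5.
With m = −5/2: 5x + 2y = −2. With m = 2/5: 2x − 5y = −24.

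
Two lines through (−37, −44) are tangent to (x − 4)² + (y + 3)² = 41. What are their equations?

Write the tangent as mx − y + (−44 − m·(−37)) = 0 and set its distance from the centre to √41:
[m·(41) − (41)]² = 41(m² + 1)
20m² − 41m + 20 = 0, so m = 4/5 or m = 5/4.
Through (−37, −44) these give 4x − 5y = 72 and 5x − 4y = −9.

4x − 5y = 72 and 5x − 4y = −9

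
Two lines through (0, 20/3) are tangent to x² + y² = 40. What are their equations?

x + 3y = 20 and x − 3y = −20

Write the tangent as mx − y + (20/3 − m·(0)) = 0 and set its distance from the centre to 2√10:
[m·(0) − (−20/3)]² = 40(m² + 1)
9m² − 1 = 0, so m = −1/3 or m = 1/3.
Through (0, 20/3) these give x + 3y = 20 and x − 3y = −20.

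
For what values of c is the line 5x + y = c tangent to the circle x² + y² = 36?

c = ±6√26

The line touches the circle iff its distance from (0, 0) is 6:
|5·0 + 1·0 − c| / √26 = 6
|c| = 6√26.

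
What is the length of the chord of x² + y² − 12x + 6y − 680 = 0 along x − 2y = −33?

16√5

Substitute y = (33 + x)/2:
5x² + 30x − 1235 = 0  ⟹  x² + 6x − 247 = 0
x = 13 or x = −19, giving (13, 23) and (−19, 7).
|(13, 23) − (−19, 7)| = √((32)² + (16)²) = 16√5.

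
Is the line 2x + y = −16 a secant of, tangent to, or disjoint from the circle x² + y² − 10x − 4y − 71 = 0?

disjoint

Substituting the line into the circle gives 5x² + 62x + 249 = 0.
Δ = 3844 − 4980 = −1136.
No real roots: the line does not meet the circle.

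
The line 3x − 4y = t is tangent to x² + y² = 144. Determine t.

t = −60 or t = 60

For a tangent, require d(centre, line) = r = 12.
|3·0 − 4·0 − t| / √25 = 12
|t| = 12·5, so t = 60 or t = −60.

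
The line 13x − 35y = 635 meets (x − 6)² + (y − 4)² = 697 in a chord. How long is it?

√1394

Express y = (−635 + 13x)/35 and substitute into the circle:
1394x² − 34850x − 209100 = 0  ⟹  x² − 25x − 150 = 0
x = 30 or x = −5, giving (30, −7) and (−5, −20).
Chord length = distance between (30, −7) and (−5, −20) = √1394 = √1394.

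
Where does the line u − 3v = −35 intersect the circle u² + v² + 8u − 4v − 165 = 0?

Substitute v = (35 + u)/3:
10u² + 130u − 680 = 0  ⟹  u² + 13u − 68 = 0
u = 4 or u = −17, giving (4, 13) and (−17, 6).

(−17, 6) and (4, 13)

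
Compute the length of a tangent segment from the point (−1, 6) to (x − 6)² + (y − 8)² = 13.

With centre O = (6, 8), |OP|² = 53 and r² = 13.
Power of the point: PT² = |PO|² − r² = 40, so PT = 2√10.

2√10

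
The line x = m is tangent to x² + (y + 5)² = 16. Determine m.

For a tangent, require d(centre, line) = r = 4.
|1·0 + 0·(−5) − m| / √1 = 4
|m| = 4, so m = 4 or m = −4.

m = −4 or m = 4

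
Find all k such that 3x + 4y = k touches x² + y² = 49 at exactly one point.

k = −35 or k = 35

For a tangent, require d(centre, line) = r = 7.
|3·0 + 4·0 − k| / √25 = 7
|k| = 7·5, so k = 35 or k = −35.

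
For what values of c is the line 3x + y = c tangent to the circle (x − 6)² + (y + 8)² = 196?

Tangency holds when the distance from the centre (6, −8) to the line equals the radius 14:
|3·6 + 1·(−8) − c| / √10 = 14
|c − (10)| = 14√10.

c = 10 ± 14√10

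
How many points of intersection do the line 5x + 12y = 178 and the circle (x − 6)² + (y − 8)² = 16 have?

Substituting the line into the circle gives 169x² − 2548x + 9604 = 0.
Discriminant = (−2548)² − 4·169·(9604) = 0.
A repeated root: the line is tangent.

1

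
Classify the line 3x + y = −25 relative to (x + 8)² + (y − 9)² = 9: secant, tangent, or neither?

neither

Substituting the line into the circle gives 10x² + 220x + 1211 = 0.
Discriminant = (220)² − 4·10·(1211) = −40 < 0.
No real roots: the line does not meet the circle.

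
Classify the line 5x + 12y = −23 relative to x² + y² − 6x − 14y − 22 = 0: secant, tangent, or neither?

Centre (3, 7), r² = 80. Distance² from centre to line = (122)²/169 = 14884/169.
Since d² > r², the line lies outside the circle.

neither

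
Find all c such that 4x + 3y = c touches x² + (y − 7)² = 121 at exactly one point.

For a tangent, require d(centre, line) = r = 11.
|4·0 + 3·7 − c| / √25 = 11
|c − (21)| = 11·5, so c = 76 or c = −34.

c = −34 or c = 76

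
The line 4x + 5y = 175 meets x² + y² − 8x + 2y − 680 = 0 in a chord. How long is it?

Substitute y = (175 − 4x)/5:
41x² − 1640x + 15375 = 0  ⟹  x² − 40x + 375 = 0
x = 25 or x = 15, giving (25, 15) and (15, 23).
|(25, 15) − (15, 23)| = √((10)² + (−8)²) = 2√41.

2√41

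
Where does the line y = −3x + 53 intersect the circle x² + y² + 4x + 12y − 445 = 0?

From the line, y = −3x + 53. Substituting:
10x² − 350x + 3000 = 0  ⟹  x² − 35x + 300 = 0
x = 20 or x = 15, giving (20, −7) and (15, 8).

(15, 8) and (20, −7)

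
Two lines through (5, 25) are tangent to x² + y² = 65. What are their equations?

8x + y = 65 and 7x − 4y = −65

A line y − (25) = m(x − (5)) is tangent when its distance from (0, 0) is √65:
(−5m − (−25))² = 65(m² + 1)
4m² + 25m − 56 = 0, so m = −8 or m = 7/4.
With m = −8: 8x + y = 65. With m = 7/4: 7x − 4y = −65.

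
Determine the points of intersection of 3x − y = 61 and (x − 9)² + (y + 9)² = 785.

(8, −37) and (25, 14)

From the line, y = 3x − 61. Substituting:
10x² − 330x + 2000 = 0  ⟹  x² − 33x + 200 = 0
x = 25 or x = 8, giving (25, 14) and (8, −37).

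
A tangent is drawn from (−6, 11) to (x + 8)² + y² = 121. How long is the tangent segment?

The centre is (−8, 0) and r = 11. The square of the distance from P to the centre is 4 + 121 = 125.
The tangent meets the radius at right angles, so tangent² = |PO|² − r² = 125 − 121 = 4.

2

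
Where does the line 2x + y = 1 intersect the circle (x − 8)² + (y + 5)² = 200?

Express y = −2x + 1 and substitute into the circle:
5x² − 40x − 100 = 0  ⟹  x² − 8x − 20 = 0
x = 10 or x = −2, giving (10, −19) and (−2, 5).

(−2, 5) and (10, −19)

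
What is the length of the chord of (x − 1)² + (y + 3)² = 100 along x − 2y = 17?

Centre (1, −3), r² = 100. Perpendicular distance d from centre to line = |−10| / √5 = 10/√5.
Chord = 2√(r² − d²) = 2·√(80) = 8√5.

8√5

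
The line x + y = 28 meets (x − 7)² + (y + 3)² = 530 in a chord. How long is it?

22√2

The distance from (7, −3) to the line is 24/√2, and r² = 530.
Chord = 2√(r² − d²) = 2·√(242) = 22√2.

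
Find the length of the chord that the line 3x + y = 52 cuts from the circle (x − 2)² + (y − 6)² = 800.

From the line, y = −3x + 52. Substituting:
10x² − 280x + 1320 = 0  ⟹  x² − 28x + 132 = 0
x = 22 or x = 6, giving (22, −14) and (6, 34).
Chord length = distance between (22, −14) and (6, 34) = √2560 = 16√10.

16√10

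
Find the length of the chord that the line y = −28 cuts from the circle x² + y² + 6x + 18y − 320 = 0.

Centre (−3, −9), r² = 410. Perpendicular distance d from centre to line = |19| / √1 = 19.
Chord = 2√(r² − d²) = 2·√(49) = 14.

14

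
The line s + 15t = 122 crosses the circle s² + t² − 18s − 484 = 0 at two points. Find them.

(−13, 9) and (32, 6)

Substitute t = (122 − s)/15:
226s² − 4294s − 94016 = 0  ⟹  s² − 19s − 416 = 0
s = 32 or s = −13, giving (32, 6) and (−13, 9).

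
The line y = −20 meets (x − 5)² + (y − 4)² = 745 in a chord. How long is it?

The distance from (5, 4) to the line is 24, and r² = 745.
Half the chord is √(r² − d²) = √(169), so the full chord is 26.

26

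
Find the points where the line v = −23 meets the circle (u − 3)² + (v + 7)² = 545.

Express v = −23 and substitute into the circle:
u² − 6u − 280 = 0
u = 20 or u = −14, giving (20, −23) and (−14, −23).

(−14, −23) and (20, −23)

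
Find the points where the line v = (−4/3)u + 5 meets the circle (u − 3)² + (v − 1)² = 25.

From the line, v = (15 − 4u)/3. Substituting:
25u² − 150u = 0  ⟹  u² − 6u = 0
u = 6 or u = 0, giving (6, −3) and (0, 5).

(0, 5) and (6, −3)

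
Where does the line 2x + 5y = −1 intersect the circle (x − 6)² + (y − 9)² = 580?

From the line, y = (−1 − 2x)/5. Substituting:
29x² − 116x − 11484 = 0  ⟹  x² − 4x − 396 = 0
x = 22 or x = −18, giving (22, −9) and (−18, 7).

(−18, 7) and (22, −9)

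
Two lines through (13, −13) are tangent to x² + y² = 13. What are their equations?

Let a tangent through (13, −13) have slope m. Its distance from (0, 0) must equal √13:
(−13m − (13))² = 13(m² + 1)
6m² + 13m + 6 = 0, so m = −3/2 or m = −2/3.
With m = −3/2: 3x + 2y = 13. With m = −2/3: 2x + 3y = −13.

3x + 2y = 13 and 2x + 3y = −13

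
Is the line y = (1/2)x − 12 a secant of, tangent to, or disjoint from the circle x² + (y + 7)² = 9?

disjoint

Substituting the line into the circle gives 5x² − 20x + 64 = 0.
Discriminant = (−20)² − 4·5·(64) = −880 < 0.
No real roots: the line does not meet the circle.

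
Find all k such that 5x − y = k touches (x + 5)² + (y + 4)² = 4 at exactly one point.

For a tangent, require d(centre, line) = r = 2.
|5·(−5) − 1·(−4) − k| / √26 = 2
|k − (−21)| = 2√26.

k = −21 ± 2√26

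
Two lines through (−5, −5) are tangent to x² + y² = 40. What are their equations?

x + 3y = −20 and 3x + y = −20

Let a tangent through (−5, −5) have slope m. Its distance from (0, 0) must equal 2√10:
[m·(5) − (5)]² = 40(m² + 1)
3m² + 10m + 3 = 0, so m = −1/3 or m = −3.
Through (−5, −5) these give x + 3y = −20 and 3x + y = −20.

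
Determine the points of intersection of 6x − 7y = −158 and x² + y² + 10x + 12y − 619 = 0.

(−31, −4) and (−3, 20)

From the line, y = (158 + 6x)/7. Substituting:
85x² + 2890x + 7905 = 0  ⟹  x² + 34x + 93 = 0
x = −3 or x = −31, giving (−3, 20) and (−31, −4).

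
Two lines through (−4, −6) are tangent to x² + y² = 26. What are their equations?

5x + y = −26 and x − 5y = 26

Let a tangent through (−4, −6) have slope m. Its distance from (0, 0) must equal √26:
(4m − (6))² = 26(m² + 1)
5m² + 24m − 5 = 0, so m = −5 or m = 1/5.
Through (−4, −6) these give 5x + y = −26 and x − 5y = 26.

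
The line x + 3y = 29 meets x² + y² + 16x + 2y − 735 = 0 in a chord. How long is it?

16√10

The distance from (−8, −1) to the line is 40/√10, and r² = 800.
Half the chord is √(r² − d²) = √(640), so the full chord is 16√10.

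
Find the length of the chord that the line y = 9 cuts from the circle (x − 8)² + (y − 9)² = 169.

26

The distance from (8, 9) to the line is 0, and r² = 169.
Half the chord is √(r² − d²) = √(169), so the full chord is 26.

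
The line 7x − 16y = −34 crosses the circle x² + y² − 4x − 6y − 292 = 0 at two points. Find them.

(−14, −4) and (18, 10)

From the line, y = (34 + 7x)/16. Substituting:
305x² − 1220x − 76860 = 0  ⟹  x² − 4x − 252 = 0
x = 18 or x = −14, giving (18, 10) and (−14, −4).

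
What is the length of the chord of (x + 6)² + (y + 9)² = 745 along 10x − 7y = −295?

2√149

The distance from (−6, −9) to the line is 298/√149, and r² = 745.
Chord = 2√(r² − d²) = 2·√(149) = 2√149.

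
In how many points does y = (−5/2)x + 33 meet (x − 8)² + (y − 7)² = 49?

d² = (5·8 + 2·7 − (66))²/29 = 144/29; r² = 49.
Since d² < r², the line cuts the circle twice.

2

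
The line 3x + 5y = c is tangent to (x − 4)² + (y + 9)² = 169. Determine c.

c = −33 ± 13√34

For a tangent, require d(centre, line) = r = 13.
|3·4 + 5·(−9) − c| / √34 = 13
|c − (−33)| = 13√34.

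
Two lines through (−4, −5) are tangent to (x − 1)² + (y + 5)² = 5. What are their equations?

Let a tangent through (−4, −5) have slope m. Its distance from (1, −5) must equal √5:
[m·(5) − (0)]² = 5(m² + 1)
4m² − 1 = 0, so m = −1/2 or m = 1/2.
With m = −1/2: x + 2y = −14. With m = 1/2: x − 2y = 6.

x + 2y = −14 and x − 2y = 6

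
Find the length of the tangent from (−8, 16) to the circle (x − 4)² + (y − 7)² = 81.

The centre is (4, 7) and r = 9. The square of the distance from P to the centre is 144 + 81 = 225.
The tangent meets the radius at right angles, so tangent² = |PO|² − r² = 225 − 81 = 144.

12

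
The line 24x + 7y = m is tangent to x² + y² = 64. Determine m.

Tangency holds when the distance from the centre (0, 0) to the line equals the radius 8:
|24·0 + 7·0 − m| / √625 = 8
|m| = 8·25, so m = 200 or m = −200.

m = −200 or m = 200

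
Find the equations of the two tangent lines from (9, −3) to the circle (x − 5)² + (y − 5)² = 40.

3x − y = 30 and x + 3y = 0

A line y − (−3) = m(x − (9)) is tangent when its distance from (5, 5) is 2√10:
[m·(−4) − (8)]² = 40(m² + 1)
3m² − 8m − 3 = 0, so m = 3 or m = −1/3.
With m = 3: 3x − y = 30. With m = −1/3: x + 3y = 0.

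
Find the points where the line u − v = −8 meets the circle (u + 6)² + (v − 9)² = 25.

(−3, 5) and (−2, 6)

From the line, v = u + 8. Substituting:
2u² + 10u + 12 = 0  ⟹  u² + 5u + 6 = 0
u = −2 or u = −3, giving (−2, 6) and (−3, 5).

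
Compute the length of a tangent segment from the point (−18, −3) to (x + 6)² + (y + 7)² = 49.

√111

Centre (−6, −7), r² = 49. |PO|² = (−12)² + (4)² = 160.
The tangent meets the radius at right angles, so tangent² = |PO|² − r² = 160 − 49 = 111.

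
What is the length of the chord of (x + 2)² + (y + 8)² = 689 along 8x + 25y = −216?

The distance from (−2, −8) to the line is 0/√689, and r² = 689.
Half the chord is √(r² − d²) = √(689), so the full chord is 2√689.

2√689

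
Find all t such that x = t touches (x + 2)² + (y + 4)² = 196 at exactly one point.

t = −16 or t = 12

The line touches the circle iff its distance from (−2, −4) is 14:
|1·(−2) + 0·(−4) − t| / √1 = 14
|t − (−2)| = 14, so t = 12 or t = −16.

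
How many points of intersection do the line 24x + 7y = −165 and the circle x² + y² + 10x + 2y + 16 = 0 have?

2

Centre (−5, −1), r² = 10. Distance² from centre to line = (38)²/625 = 1444/625.
Since d² < r², the line cuts the circle twice.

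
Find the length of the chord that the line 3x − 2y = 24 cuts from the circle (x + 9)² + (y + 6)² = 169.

The distance from (−9, −6) to the line is 39/√13, and r² = 169.
Half the chord is √(r² − d²) = √(52), so the full chord is 4√13.

4√13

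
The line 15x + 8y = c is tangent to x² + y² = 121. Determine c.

Tangency holds when the distance from the centre (0, 0) to the line equals the radius 11:
|15·0 + 8·0 − c| / √289 = 11
|c| = 11·17, so c = 187 or c = −187.

c = −187 or c = 187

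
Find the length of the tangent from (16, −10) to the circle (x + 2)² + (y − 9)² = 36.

√649

The centre is (−2, 9) and r = 6. The square of the distance from P to the centre is 324 + 361 = 685.
By the tangent–radius right angle, tangent length = √(|PO|² − r²) = √649.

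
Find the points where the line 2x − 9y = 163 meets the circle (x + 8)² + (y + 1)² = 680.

(−22, −23) and (14, −15)

Express y = (−163 + 2x)/9 and substitute into the circle:
85x² + 680x − 26180 = 0  ⟹  x² + 8x − 308 = 0
x = 14 or x = −22, giving (14, −15) and (−22, −23).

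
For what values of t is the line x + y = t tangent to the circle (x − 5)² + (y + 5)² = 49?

t = ±7√2

For a tangent, require d(centre, line) = r = 7.
|1·5 + 1·(−5) − t| / √2 = 7
|t| = 7√2.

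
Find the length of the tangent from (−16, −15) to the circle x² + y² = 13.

With centre O = (0, 0), |OP|² = 481 and r² = 13.
By the tangent–radius right angle, tangent length = √(|PO|² − r²) = √468 = 6√13.

6√13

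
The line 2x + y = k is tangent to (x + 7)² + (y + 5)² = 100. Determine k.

k = −19 ± 10√5

The line touches the circle iff its distance from (−7, −5) is 10:
|2·(−7) + 1·(−5) − k| / √5 = 10
|k − (−19)| = 10√5.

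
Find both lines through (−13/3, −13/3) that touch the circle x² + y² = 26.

5x + y = −26 and x + 5y = −26

A line y − (−13/3) = m(x − (−13/3)) is tangent when its distance from (0, 0) is √26:
(13/3m − (13/3))² = 26(m² + 1)
5m² + 26m + 5 = 0, so m = −5 or m = −1/5.
Through (−13/3, −13/3) these give 5x + y = −26 and x + 5y = −26.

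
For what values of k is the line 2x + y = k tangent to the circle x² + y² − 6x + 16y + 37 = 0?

k = −2 ± 6√5

The line touches the circle iff its distance from (3, −8) is 6:
|2·3 + 1·(−8) − k| / √5 = 6
|k − (−2)| = 6√5.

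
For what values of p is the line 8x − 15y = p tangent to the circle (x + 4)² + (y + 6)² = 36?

The line touches the circle iff its distance from (−4, −6) is 6:
|8·(−4) − 15·(−6) − p| / √289 = 6
|p − (58)| = 6·17, so p = 160 or p = −44.

p = −44 or p = 160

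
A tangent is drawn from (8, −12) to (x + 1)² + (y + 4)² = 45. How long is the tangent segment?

10

The centre is (−1, −4) and r = 3√5. The square of the distance from P to the centre is 81 + 64 = 145.
By the tangent–radius right angle, tangent length = √(|PO|² − r²) = √100 = 10.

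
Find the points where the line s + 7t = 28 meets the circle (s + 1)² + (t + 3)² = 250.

(−14, 6) and (14, 2)

Express t = (28 − s)/7 and substitute into the circle:
50s² − 9800 = 0  ⟹  s² − 196 = 0
s = 14 or s = −14, giving (14, 2) and (−14, 6).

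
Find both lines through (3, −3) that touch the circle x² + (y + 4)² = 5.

Let a tangent through (3, −3) have slope m. Its distance from (0, −4) must equal √5:
[m·(−3) − (−1)]² = 5(m² + 1)
2m² − 3m − 2 = 0, so m = −1/2 or m = 2.
With m = −1/2: x + 2y = −3. With m = 2: 2x − y = 9.

x + 2y = −3 and 2x − y = 9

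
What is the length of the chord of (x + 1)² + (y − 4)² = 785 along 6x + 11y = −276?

Centre (−1, 4), r² = 785. Perpendicular distance d from centre to line = |314| / √157 = 314/√157.
Chord = 2√(r² − d²) = 2·√(157) = 2√157.

2√157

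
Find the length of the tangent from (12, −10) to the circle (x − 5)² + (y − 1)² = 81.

With centre O = (5, 1), |OP|² = 170 and r² = 81.
By the tangent–radius right angle, tangent length = √(|PO|² − r²) = √89.

√89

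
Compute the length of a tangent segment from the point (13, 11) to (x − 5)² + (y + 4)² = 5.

2√71

The centre is (5, −4) and r = √5. The square of the distance from P to the centre is 64 + 225 = 289.
Power of the point: PT² = |PO|² − r² = 284, so PT = 2√71.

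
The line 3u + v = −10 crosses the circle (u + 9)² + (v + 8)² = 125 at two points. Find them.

(−4, 2) and (1, −13)

Express v = −3u − 10 and substitute into the circle:
10u² + 30u − 40 = 0  ⟹  u² + 3u − 4 = 0
u = 1 or u = −4, giving (1, −13) and (−4, 2).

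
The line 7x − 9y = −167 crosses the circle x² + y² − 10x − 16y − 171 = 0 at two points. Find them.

(−11, 10) and (7, 24)

Substitute y = (167 + 7x)/9:
130x² + 520x − 10010 = 0  ⟹  x² + 4x − 77 = 0
x = 7 or x = −11, giving (7, 24) and (−11, 10).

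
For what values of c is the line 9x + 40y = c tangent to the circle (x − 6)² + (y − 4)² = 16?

Tangency holds when the distance from the centre (6, 4) to the line equals the radius 4:
|9·6 + 40·4 − c| / √1681 = 4
|c − (214)| = 4·41, so c = 378 or c = 50.

c = 50 or c = 378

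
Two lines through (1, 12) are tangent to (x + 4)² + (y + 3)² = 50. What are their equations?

A line y − (12) = m(x − (1)) is tangent when its distance from (−4, −3) is 5√2:
(−5m − (−15))² = 50(m² + 1)
m² + 6m − 7 = 0, so m = 1 or m = −7.
With m = 1: x − y = −11. With m = −7: 7x + y = 19.

x − y = −11 and 7x + y = 19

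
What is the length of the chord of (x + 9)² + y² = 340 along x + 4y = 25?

The distance from (−9, 0) to the line is 34/√17, and r² = 340.
Half the chord is √(r² − d²) = √(272), so the full chord is 8√17.

8√17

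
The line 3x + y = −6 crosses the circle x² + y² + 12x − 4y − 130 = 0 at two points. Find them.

Substitute y = −3x − 6:
10x² + 60x − 70 = 0  ⟹  x² + 6x − 7 = 0
x = 1 or x = −7, giving (1, −9) and (−7, 15).

(−7, 15) and (1, −9)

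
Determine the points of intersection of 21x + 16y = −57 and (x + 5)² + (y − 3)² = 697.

(−21, 24) and (11, −18)

Substitute y = (−57 − 21x)/16:
697x² + 6970x − 161007 = 0  ⟹  x² + 10x − 231 = 0
x = 11 or x = −21, giving (11, −18) and (−21, 24).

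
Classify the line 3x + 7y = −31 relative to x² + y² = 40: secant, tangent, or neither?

Substituting the line into the circle gives 58x² + 186x − 999 = 0.
Discriminant = (186)² − 4·58·(−999) = 266364 > 0.
Two real roots: the line is a secant.

secant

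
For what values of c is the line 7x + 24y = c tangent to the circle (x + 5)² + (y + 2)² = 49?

For a tangent, require d(centre, line) = r = 7.
|7·(−5) + 24·(−2) − c| / √625 = 7
|c − (−83)| = 7·25, so c = 92 or c = −258.

c = −258 or c = 92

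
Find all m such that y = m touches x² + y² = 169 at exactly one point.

The line touches the circle iff its distance from (0, 0) is 13:
|0·0 + 1·0 − m| / √1 = 13
|m| = 13, so m = 13 or m = −13.

m = −13 or m = 13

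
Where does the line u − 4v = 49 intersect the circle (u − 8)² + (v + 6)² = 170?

Express v = (−49 + u)/4 and substitute into the circle:
17u² − 306u − 1071 = 0  ⟹  u² − 18u − 63 = 0
u = 21 or u = −3, giving (21, −7) and (−3, −13).

(−3, −13) and (21, −7)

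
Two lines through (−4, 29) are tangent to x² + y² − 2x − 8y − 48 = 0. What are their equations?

8x − y = −61 and 7x + 4y = 88

Let a tangent through (−4, 29) have slope m. Its distance from (1, 4) must equal √65:
(5m − (−25))² = 65(m² + 1)
4m² − 25m − 56 = 0, so m = 8 or m = −7/4.
Through (−4, 29) these give 8x − y = −61 and 7x + 4y = 88.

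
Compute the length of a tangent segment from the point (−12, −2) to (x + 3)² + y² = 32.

The centre is (−3, 0) and r = 4√2. The square of the distance from P to the centre is 81 + 4 = 85.
By the tangent–radius right angle, tangent length = √(|PO|² − r²) = √53.

√53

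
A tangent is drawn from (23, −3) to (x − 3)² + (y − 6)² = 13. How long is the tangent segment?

6√13

Centre (3, 6), r² = 13. |PO|² = (20)² + (−9)² = 481.
The tangent meets the radius at right angles, so tangent² = |PO|² − r² = 481 − 13 = 468.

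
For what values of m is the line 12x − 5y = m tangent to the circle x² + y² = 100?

m = −130 or m = 130

For a tangent, require d(centre, line) = r = 10.
|12·0 − 5·0 − m| / √169 = 10
|m| = 10·13, so m = 130 or m = −130.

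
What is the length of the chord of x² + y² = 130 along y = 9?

14

Centre (0, 0), r² = 130. Perpendicular distance d from centre to line = |−9| / √1 = 9.
Chord = 2√(r² − d²) = 2·√(49) = 14.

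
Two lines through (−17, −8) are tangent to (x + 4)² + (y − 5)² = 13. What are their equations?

Let a tangent through (−17, −8) have slope m. Its distance from (−4, 5) must equal √13:
[m·(13) − (13)]² = 13(m² + 1)
6m² − 13m + 6 = 0, so m = 3/2 or m = 2/3.
Through (−17, −8) these give 3x − 2y = −35 and 2x − 3y = −10.

3x − 2y = −35 and 2x − 3y = −10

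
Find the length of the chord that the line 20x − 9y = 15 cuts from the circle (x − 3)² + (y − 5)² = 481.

2√481

Substitute y = (−15 + 20x)/9:
481x² − 2886x − 34632 = 0  ⟹  x² − 6x − 72 = 0
x = 12 or x = −6, giving (12, 25) and (−6, −15).
|(12, 25) − (−6, −15)| = √((18)² + (40)²) = 2√481.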